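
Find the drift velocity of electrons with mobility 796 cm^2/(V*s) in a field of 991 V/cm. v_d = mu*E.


Step 1: v_d = mu * E
Step 2: v_d = 796 * 991 = 788836
Step 3: v_d = 7.89e+05 cm/s

7.89e+05


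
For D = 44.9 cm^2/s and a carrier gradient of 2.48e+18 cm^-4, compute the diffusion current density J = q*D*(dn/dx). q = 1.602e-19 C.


Step 1: J = q * D * (dn/dx)
Step 2: J = 1.602e-19 * 44.9 * 2.48e+18
Step 3: J = 1.78e+01 A/cm^2

1.78e+01


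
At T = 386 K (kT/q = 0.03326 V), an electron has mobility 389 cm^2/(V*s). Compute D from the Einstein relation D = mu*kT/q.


Step 1: D = mu * (kT/q)
Step 2: D = 389 * 0.03326
Step 3: D = 12.94 cm^2/s

12.94


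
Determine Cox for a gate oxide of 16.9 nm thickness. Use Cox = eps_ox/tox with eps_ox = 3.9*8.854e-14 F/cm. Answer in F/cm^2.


Step 1: eps_ox = 3.9 * 8.854e-14 = 3.45306e-13 F/cm
Step 2: tox in cm = 16.9 nm * 1e-7 = 1.6900e-06 cm
Step 3: Cox = 3.45306e-13 / 1.6900e-06 = 2.04e-07 F/cm^2

2.04e-07


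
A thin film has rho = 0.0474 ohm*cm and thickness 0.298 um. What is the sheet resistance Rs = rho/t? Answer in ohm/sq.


Step 1: Convert thickness to cm: t = 0.298 um = 2.9800e-05 cm
Step 2: Rs = rho / t = 0.0474 / 2.9800e-05
Step 3: Rs = 1590.6 ohm/sq

1590.6


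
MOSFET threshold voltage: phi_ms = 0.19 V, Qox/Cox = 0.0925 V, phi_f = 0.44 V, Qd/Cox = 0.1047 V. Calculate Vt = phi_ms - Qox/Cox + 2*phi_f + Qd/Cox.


Step 1: Vt = phi_ms - Qox/Cox + 2*phi_f + Qd/Cox
Step 2: Vt = 0.19 - 0.0925 + 2*0.44 + 0.1047
Step 3: Vt = 0.19 - 0.0925 + 0.88 + 0.1047
Step 4: Vt = 1.0822 V

1.0822


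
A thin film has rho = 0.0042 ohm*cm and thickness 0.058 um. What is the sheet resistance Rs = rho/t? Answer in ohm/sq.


Step 1: Convert thickness to cm: t = 0.058 um = 5.8000e-06 cm
Step 2: Rs = rho / t = 0.0042 / 5.8000e-06
Step 3: Rs = 724.1 ohm/sq

724.1


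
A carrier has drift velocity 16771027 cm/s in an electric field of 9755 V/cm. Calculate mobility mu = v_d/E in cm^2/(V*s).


Step 1: mu = v_d / E
Step 2: mu = 16771027 / 9755
Step 3: mu = 1719.22 cm^2/(V*s)

1719.22


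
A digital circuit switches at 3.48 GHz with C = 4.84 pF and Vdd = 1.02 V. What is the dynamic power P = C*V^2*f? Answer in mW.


Step 1: V^2 = 1.02^2 = 1.0404 V^2
Step 2: P = C*V^2*f = 4.84e-12 F * 1.0404 * 3.48e9 Hz
Step 3: P = 1.752366528e-02 W
Step 4: P = 17.524 mW

17.524


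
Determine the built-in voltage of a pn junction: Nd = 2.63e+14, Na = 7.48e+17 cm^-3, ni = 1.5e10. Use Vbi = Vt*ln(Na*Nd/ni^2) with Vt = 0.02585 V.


Step 1: Compute Na*Nd/ni^2 = 7.48e+17 * 2.63e+14 / (1.5e10)^2 = 8.7433e+11
Step 2: ln(8.7433e+11) = 27.4967
Step 3: Vbi = 0.02585 * 27.4967 = 0.711 V

0.711


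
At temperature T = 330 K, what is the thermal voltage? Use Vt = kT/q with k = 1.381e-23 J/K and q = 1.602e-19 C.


Step 1: kT = 1.381e-23 * 330 = 4.5573e-21 J
Step 2: Vt = kT/q = 4.5573e-21 / 1.602e-19
Step 3: Vt = 0.02845 V

0.02845


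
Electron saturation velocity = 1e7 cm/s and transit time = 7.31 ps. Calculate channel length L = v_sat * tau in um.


Step 1: tau in seconds = 7.31 ps * 1e-12 = 7.3100e-12 s
Step 2: L = v_sat * tau = 1e7 * 7.3100e-12 = 7.3100e-05 cm
Step 3: L in um = 7.3100e-05 * 1e4 = 0.731 um

0.731


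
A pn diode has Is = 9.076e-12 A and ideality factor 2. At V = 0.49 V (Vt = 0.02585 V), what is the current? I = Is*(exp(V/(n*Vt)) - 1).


Step 1: V/(n*Vt) = 0.49/(2*0.02585) = 9.4778
Step 2: exp(9.4778) = 1.3066e+04
Step 3: I = 9.076e-12 * (1.3066e+04 - 1) = 1.19e-07 A

1.19e-07


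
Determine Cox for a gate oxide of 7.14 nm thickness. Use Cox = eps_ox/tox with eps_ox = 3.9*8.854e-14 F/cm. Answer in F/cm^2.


Step 1: eps_ox = 3.9 * 8.854e-14 = 3.45306e-13 F/cm
Step 2: tox in cm = 7.14 nm * 1e-7 = 7.1400e-07 cm
Step 3: Cox = 3.45306e-13 / 7.1400e-07 = 4.84e-07 F/cm^2

4.84e-07


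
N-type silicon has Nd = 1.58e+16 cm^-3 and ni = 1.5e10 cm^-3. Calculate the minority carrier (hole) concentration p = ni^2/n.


Step 1: Since Nd >> ni, n ≈ Nd = 1.58e+16 cm^-3
Step 2: p = ni^2 / n = (1.5e10)^2 / 1.58e+16
Step 3: p = 2.25e20 / 1.58e+16 = 1.42e+04 cm^-3

1.42e+04


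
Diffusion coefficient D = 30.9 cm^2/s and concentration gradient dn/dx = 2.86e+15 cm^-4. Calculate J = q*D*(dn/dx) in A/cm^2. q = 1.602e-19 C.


Step 1: J = q * D * (dn/dx)
Step 2: J = 1.602e-19 * 30.9 * 2.86e+15
Step 3: J = 1.42e-02 A/cm^2

1.42e-02


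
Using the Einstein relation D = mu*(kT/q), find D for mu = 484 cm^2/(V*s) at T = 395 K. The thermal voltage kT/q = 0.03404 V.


Step 1: D = mu * (kT/q)
Step 2: D = 484 * 0.03404
Step 3: D = 16.48 cm^2/s

16.48


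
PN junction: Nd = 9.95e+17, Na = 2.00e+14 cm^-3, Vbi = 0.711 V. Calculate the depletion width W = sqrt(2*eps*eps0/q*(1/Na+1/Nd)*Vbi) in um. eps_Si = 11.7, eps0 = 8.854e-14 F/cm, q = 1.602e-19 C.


Step 1: 1/Na + 1/Nd = 1/2.00e+14 + 1/9.95e+17 = 5.00101e-15
Step 2: 2*eps*eps0/q = 2*11.7*8.854e-14/1.602e-19 = 1.293281e+07
Step 3: W^2 = 1.293281e+07 * 5.00101e-15 * 0.711 = 4.59854e-08
Step 4: W = sqrt(4.59854e-08) = 2.144e-04 cm = 2.144 um

2.144


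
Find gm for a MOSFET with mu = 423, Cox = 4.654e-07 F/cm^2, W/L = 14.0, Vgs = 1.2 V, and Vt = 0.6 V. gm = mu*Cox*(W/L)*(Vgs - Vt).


Step 1: Vov = Vgs - Vt = 1.2 - 0.6 = 0.6 V
Step 2: gm = mu * Cox * (W/L) * Vov
Step 3: gm = 423 * 4.654e-07 * 14.0 * 0.6 = 1.65e-03 S

1.65e-03


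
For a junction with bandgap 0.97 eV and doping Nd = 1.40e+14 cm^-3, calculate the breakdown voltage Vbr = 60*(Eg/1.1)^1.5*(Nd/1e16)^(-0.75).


Step 1: Eg/1.1 = 0.97/1.1 = 0.881818
Step 2: (Eg/1.1)^1.5 = 0.881818^1.5 = 0.828073
Step 3: (Nd/1e16)^(-0.75) = (0.014)^(-0.75) = 24.569933
Step 4: Vbr = 60 * 0.828073 * 24.569933 = 1220.7 V

1220.7


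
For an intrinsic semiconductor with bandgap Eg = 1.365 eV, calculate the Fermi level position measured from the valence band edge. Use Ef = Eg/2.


Step 1: For an intrinsic semiconductor, the Fermi level sits at midgap.
Step 2: Ef = Eg / 2 = 1.365 / 2 = 0.6825 eV

0.6825


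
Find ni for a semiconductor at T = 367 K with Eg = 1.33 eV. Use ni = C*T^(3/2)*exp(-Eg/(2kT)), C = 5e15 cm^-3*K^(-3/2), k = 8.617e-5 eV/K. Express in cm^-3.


Step 1: Compute kT = 8.617e-5 * 367 = 0.03162439 eV
Step 2: Exponent = -Eg/(2kT) = -1.33/(2*0.03162439) = -21.02807
Step 3: T^(3/2) = 367^1.5 = 7030.71
Step 4: ni = 5e15 * 7030.71 * exp(-21.02807) = 2.59e+10 cm^-3

2.59e+10


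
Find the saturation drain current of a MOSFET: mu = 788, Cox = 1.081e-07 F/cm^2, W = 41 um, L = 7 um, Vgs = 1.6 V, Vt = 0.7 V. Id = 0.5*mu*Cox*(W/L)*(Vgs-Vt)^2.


Step 1: Overdrive voltage Vov = Vgs - Vt = 1.6 - 0.7 = 0.9 V
Step 2: W/L = 41/7 = 5.85714
Step 3: Id = 0.5 * 788 * 1.081e-07 * 5.85714 * 0.9^2
Step 4: Id = 2.02e-04 A

2.02e-04


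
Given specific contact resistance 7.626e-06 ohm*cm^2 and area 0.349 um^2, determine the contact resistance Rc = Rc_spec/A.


Step 1: Convert area to cm^2: 0.349 um^2 = 3.4900e-09 cm^2
Step 2: Rc = Rc_spec / A = 7.626e-06 / 3.4900e-09
Step 3: Rc = 2.19e+03 ohms

2.19e+03


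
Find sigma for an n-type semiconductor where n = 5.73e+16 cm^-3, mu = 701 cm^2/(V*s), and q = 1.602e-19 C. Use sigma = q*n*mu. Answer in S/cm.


Step 1: sigma = q * n * mu
Step 2: sigma = 1.602e-19 * 5.73e+16 * 701
Step 3: sigma = 6.435e+00 S/cm

6.435e+00


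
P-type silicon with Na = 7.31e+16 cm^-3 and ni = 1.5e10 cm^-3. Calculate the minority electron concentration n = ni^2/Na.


Step 1: Majority hole concentration p ≈ Na = 7.31e+16 cm^-3
Step 2: n = ni^2 / Na = (1.5e10)^2 / 7.31e+16
Step 3: n = 3.08e+03 cm^-3

3.08e+03


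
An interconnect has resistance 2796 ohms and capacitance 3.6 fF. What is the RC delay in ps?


Step 1: tau = R * C
Step 2: tau = 2796 * 3.6 fF = 2796 * 3.6e-15 F
Step 3: tau = 1.00656e-11 s = 10.0656 ps

10.0656


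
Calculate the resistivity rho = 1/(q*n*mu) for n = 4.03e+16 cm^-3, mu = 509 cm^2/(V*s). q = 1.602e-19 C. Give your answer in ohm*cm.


Step 1: sigma = q * n * mu = 1.602e-19 * 4.03e+16 * 509 = 3.28613e+00 S/cm
Step 2: rho = 1 / sigma = 1 / 3.28613e+00 = 0.3043 ohm*cm

0.3043


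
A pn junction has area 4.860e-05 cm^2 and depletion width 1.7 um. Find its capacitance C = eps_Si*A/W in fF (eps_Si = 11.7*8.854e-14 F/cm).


Step 1: eps_Si = 11.7 * 8.854e-14 = 1.035918e-12 F/cm
Step 2: W in cm = 1.7 * 1e-4 = 1.70e-04 cm
Step 3: C = 1.035918e-12 * 4.860e-05 / 1.70e-04 = 2.961507e-13 F
Step 4: C = 296.15 fF

296.15


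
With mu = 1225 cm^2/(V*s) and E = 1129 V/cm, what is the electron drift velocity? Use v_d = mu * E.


Step 1: v_d = mu * E
Step 2: v_d = 1225 * 1129 = 1383025
Step 3: v_d = 1.38e+06 cm/s

1.38e+06


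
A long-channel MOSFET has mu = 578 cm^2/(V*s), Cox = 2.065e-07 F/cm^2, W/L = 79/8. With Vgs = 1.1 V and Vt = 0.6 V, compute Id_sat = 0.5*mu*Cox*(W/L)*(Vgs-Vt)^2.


Step 1: Overdrive voltage Vov = Vgs - Vt = 1.1 - 0.6 = 0.5 V
Step 2: W/L = 79/8 = 9.875
Step 3: Id = 0.5 * 578 * 2.065e-07 * 9.875 * 0.5^2
Step 4: Id = 1.47e-04 A

1.47e-04


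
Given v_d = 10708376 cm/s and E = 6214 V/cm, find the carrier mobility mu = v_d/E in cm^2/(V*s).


Step 1: mu = v_d / E
Step 2: mu = 10708376 / 6214
Step 3: mu = 1723.27 cm^2/(V*s)

1723.27


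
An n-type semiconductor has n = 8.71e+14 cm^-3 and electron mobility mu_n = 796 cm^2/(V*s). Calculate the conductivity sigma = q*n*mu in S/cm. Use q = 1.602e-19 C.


Step 1: sigma = q * n * mu
Step 2: sigma = 1.602e-19 * 8.71e+14 * 796
Step 3: sigma = 1.111e-01 S/cm

1.111e-01


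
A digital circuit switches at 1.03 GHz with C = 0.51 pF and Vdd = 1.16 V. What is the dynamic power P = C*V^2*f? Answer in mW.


Step 1: V^2 = 1.16^2 = 1.3456 V^2
Step 2: P = C*V^2*f = 0.51e-12 F * 1.3456 * 1.03e9 Hz
Step 3: P = 7.0684368e-04 W
Step 4: P = 0.707 mW

0.707


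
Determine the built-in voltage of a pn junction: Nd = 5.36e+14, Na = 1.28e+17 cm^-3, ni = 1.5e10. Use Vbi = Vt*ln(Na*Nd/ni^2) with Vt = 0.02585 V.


Step 1: Compute Na*Nd/ni^2 = 1.28e+17 * 5.36e+14 / (1.5e10)^2 = 3.0492e+11
Step 2: ln(3.0492e+11) = 26.4433
Step 3: Vbi = 0.02585 * 26.4433 = 0.684 V

0.684


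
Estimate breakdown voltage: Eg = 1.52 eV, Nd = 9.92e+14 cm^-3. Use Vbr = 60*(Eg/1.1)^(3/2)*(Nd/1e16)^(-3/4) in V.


Step 1: Eg/1.1 = 1.52/1.1 = 1.381818
Step 2: (Eg/1.1)^1.5 = 1.381818^1.5 = 1.624337
Step 3: (Nd/1e16)^(-0.75) = (0.0992)^(-0.75) = 5.657392
Step 4: Vbr = 60 * 1.624337 * 5.657392 = 551.4 V

551.4


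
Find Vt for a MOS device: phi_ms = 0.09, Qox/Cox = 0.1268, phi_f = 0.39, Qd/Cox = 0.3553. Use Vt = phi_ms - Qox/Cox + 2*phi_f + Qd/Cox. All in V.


Step 1: Vt = phi_ms - Qox/Cox + 2*phi_f + Qd/Cox
Step 2: Vt = 0.09 - 0.1268 + 2*0.39 + 0.3553
Step 3: Vt = 0.09 - 0.1268 + 0.78 + 0.3553
Step 4: Vt = 1.0985 V

1.0985


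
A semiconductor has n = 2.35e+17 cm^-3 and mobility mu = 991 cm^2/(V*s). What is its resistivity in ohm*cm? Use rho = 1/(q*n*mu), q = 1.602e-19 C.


Step 1: sigma = q * n * mu = 1.602e-19 * 2.35e+17 * 991 = 3.73082e+01 S/cm
Step 2: rho = 1 / sigma = 1 / 3.73082e+01 = 0.0268 ohm*cm

0.0268


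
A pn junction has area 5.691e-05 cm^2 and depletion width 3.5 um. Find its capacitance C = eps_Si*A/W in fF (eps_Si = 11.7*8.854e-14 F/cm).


Step 1: eps_Si = 11.7 * 8.854e-14 = 1.035918e-12 F/cm
Step 2: W in cm = 3.5 * 1e-4 = 3.50e-04 cm
Step 3: C = 1.035918e-12 * 5.691e-05 / 3.50e-04 = 1.684403e-13 F
Step 4: C = 168.44 fF

168.44


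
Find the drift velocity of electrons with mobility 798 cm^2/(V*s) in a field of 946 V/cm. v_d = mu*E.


Step 1: v_d = mu * E
Step 2: v_d = 798 * 946 = 754908
Step 3: v_d = 7.55e+05 cm/s

7.55e+05


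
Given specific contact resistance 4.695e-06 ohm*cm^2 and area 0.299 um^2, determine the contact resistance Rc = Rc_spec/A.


Step 1: Convert area to cm^2: 0.299 um^2 = 2.9900e-09 cm^2
Step 2: Rc = Rc_spec / A = 4.695e-06 / 2.9900e-09
Step 3: Rc = 1.57e+03 ohms

1.57e+03


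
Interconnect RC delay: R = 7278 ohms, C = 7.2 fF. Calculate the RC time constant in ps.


Step 1: tau = R * C
Step 2: tau = 7278 * 7.2 fF = 7278 * 7.2e-15 F
Step 3: tau = 5.24016e-11 s = 52.4016 ps

52.4016


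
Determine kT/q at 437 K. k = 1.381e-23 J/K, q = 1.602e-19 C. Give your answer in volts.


Step 1: kT = 1.381e-23 * 437 = 6.03497e-21 J
Step 2: Vt = kT/q = 6.03497e-21 / 1.602e-19
Step 3: Vt = 0.03767 V

0.03767


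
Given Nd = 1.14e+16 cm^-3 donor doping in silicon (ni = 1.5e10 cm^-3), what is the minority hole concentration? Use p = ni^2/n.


Step 1: Since Nd >> ni, n ≈ Nd = 1.14e+16 cm^-3
Step 2: p = ni^2 / n = (1.5e10)^2 / 1.14e+16
Step 3: p = 2.25e20 / 1.14e+16 = 1.97e+04 cm^-3

1.97e+04


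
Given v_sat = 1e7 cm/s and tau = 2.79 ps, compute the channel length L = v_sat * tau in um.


Step 1: tau in seconds = 2.79 ps * 1e-12 = 2.7900e-12 s
Step 2: L = v_sat * tau = 1e7 * 2.7900e-12 = 2.7900e-05 cm
Step 3: L in um = 2.7900e-05 * 1e4 = 0.279 um

0.279


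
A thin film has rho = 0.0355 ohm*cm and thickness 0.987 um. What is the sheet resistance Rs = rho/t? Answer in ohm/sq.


Step 1: Convert thickness to cm: t = 0.987 um = 9.8700e-05 cm
Step 2: Rs = rho / t = 0.0355 / 9.8700e-05
Step 3: Rs = 359.7 ohm/sq

359.7


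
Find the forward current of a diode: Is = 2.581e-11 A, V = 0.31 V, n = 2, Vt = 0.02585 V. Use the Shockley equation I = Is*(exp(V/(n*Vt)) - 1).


Step 1: V/(n*Vt) = 0.31/(2*0.02585) = 5.9961
Step 2: exp(5.9961) = 4.0186e+02
Step 3: I = 2.581e-11 * (4.0186e+02 - 1) = 1.03e-08 A

1.03e-08


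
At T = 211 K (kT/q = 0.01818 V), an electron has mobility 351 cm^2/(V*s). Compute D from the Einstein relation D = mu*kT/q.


Step 1: D = mu * (kT/q)
Step 2: D = 351 * 0.01818
Step 3: D = 6.38 cm^2/s

6.38


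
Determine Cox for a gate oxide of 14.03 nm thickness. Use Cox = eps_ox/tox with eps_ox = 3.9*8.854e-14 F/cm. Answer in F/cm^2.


Step 1: eps_ox = 3.9 * 8.854e-14 = 3.45306e-13 F/cm
Step 2: tox in cm = 14.03 nm * 1e-7 = 1.4030e-06 cm
Step 3: Cox = 3.45306e-13 / 1.4030e-06 = 2.46e-07 F/cm^2

2.46e-07


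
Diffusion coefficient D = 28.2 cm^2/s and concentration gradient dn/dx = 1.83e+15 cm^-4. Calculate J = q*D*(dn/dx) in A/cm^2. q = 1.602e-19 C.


Step 1: J = q * D * (dn/dx)
Step 2: J = 1.602e-19 * 28.2 * 1.83e+15
Step 3: J = 8.27e-03 A/cm^2

8.27e-03


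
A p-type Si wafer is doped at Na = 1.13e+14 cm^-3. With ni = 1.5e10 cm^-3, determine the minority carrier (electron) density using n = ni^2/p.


Step 1: Majority hole concentration p ≈ Na = 1.13e+14 cm^-3
Step 2: n = ni^2 / Na = (1.5e10)^2 / 1.13e+14
Step 3: n = 1.99e+06 cm^-3

1.99e+06


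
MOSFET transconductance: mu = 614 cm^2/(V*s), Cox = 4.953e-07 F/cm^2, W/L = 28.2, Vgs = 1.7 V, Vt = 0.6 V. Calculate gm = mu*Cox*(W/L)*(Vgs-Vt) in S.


Step 1: Vov = Vgs - Vt = 1.7 - 0.6 = 1.1 V
Step 2: gm = mu * Cox * (W/L) * Vov
Step 3: gm = 614 * 4.953e-07 * 28.2 * 1.1 = 9.43e-03 S

9.43e-03


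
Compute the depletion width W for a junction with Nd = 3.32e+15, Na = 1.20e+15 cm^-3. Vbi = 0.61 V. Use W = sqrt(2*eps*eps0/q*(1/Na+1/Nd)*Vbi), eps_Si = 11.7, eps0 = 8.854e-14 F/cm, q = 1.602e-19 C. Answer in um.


Step 1: 1/Na + 1/Nd = 1/1.20e+15 + 1/3.32e+15 = 1.13454e-15
Step 2: 2*eps*eps0/q = 2*11.7*8.854e-14/1.602e-19 = 1.293281e+07
Step 3: W^2 = 1.293281e+07 * 1.13454e-15 * 0.61 = 8.95040e-09
Step 4: W = sqrt(8.95040e-09) = 9.461e-05 cm = 0.9461 um

0.9461


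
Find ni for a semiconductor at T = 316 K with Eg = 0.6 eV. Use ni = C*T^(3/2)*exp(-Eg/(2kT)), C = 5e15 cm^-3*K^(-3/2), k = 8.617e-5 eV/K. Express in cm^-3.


Step 1: Compute kT = 8.617e-5 * 316 = 0.02722972 eV
Step 2: Exponent = -Eg/(2kT) = -0.6/(2*0.02722972) = -11.01737
Step 3: T^(3/2) = 316^1.5 = 5617.34
Step 4: ni = 5e15 * 5617.34 * exp(-11.01737) = 4.61e+14 cm^-3

4.61e+14


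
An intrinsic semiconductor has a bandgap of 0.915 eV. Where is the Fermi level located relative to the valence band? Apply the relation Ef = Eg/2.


Step 1: For an intrinsic semiconductor, the Fermi level sits at midgap.
Step 2: Ef = Eg / 2 = 0.915 / 2 = 0.4575 eV

0.4575


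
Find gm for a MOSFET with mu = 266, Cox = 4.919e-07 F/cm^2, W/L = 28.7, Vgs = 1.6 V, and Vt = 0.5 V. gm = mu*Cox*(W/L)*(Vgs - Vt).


Step 1: Vov = Vgs - Vt = 1.6 - 0.5 = 1.1 V
Step 2: gm = mu * Cox * (W/L) * Vov
Step 3: gm = 266 * 4.919e-07 * 28.7 * 1.1 = 4.13e-03 S

4.13e-03


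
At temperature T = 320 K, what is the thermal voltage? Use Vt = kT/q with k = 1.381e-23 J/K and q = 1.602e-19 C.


Step 1: kT = 1.381e-23 * 320 = 4.4192e-21 J
Step 2: Vt = kT/q = 4.4192e-21 / 1.602e-19
Step 3: Vt = 0.02759 V

0.02759


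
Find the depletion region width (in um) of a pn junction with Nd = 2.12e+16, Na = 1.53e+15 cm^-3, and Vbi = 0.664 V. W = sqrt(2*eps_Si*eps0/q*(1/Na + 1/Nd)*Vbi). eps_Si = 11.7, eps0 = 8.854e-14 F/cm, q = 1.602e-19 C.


Step 1: 1/Na + 1/Nd = 1/1.53e+15 + 1/2.12e+16 = 7.00765e-16
Step 2: 2*eps*eps0/q = 2*11.7*8.854e-14/1.602e-19 = 1.293281e+07
Step 3: W^2 = 1.293281e+07 * 7.00765e-16 * 0.664 = 6.01774e-09
Step 4: W = sqrt(6.01774e-09) = 7.757e-05 cm = 0.7757 um

0.7757


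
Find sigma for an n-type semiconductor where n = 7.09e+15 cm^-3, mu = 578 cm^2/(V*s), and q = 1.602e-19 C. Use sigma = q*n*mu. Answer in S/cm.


Step 1: sigma = q * n * mu
Step 2: sigma = 1.602e-19 * 7.09e+15 * 578
Step 3: sigma = 6.565e-01 S/cm

6.565e-01


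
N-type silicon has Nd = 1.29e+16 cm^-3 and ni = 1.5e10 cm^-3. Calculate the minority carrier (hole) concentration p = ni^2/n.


Step 1: Since Nd >> ni, n ≈ Nd = 1.29e+16 cm^-3
Step 2: p = ni^2 / n = (1.5e10)^2 / 1.29e+16
Step 3: p = 2.25e20 / 1.29e+16 = 1.74e+04 cm^-3

1.74e+04


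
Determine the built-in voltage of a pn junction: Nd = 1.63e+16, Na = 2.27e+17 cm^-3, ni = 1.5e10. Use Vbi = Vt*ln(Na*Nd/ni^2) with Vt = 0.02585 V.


Step 1: Compute Na*Nd/ni^2 = 2.27e+17 * 1.63e+16 / (1.5e10)^2 = 1.6445e+13
Step 2: ln(1.6445e+13) = 30.4310
Step 3: Vbi = 0.02585 * 30.4310 = 0.787 V

0.787


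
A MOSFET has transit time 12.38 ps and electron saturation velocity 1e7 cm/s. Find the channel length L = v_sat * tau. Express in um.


Step 1: tau in seconds = 12.38 ps * 1e-12 = 1.2380e-11 s
Step 2: L = v_sat * tau = 1e7 * 1.2380e-11 = 1.2380e-04 cm
Step 3: L in um = 1.2380e-04 * 1e4 = 1.238 um

1.238


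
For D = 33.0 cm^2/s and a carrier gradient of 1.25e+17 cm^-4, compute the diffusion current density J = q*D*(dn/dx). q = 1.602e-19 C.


Step 1: J = q * D * (dn/dx)
Step 2: J = 1.602e-19 * 33.0 * 1.25e+17
Step 3: J = 6.61e-01 A/cm^2

6.61e-01


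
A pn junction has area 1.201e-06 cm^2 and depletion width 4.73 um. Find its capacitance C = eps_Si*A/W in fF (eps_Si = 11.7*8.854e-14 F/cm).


Step 1: eps_Si = 11.7 * 8.854e-14 = 1.035918e-12 F/cm
Step 2: W in cm = 4.73 * 1e-4 = 4.73e-04 cm
Step 3: C = 1.035918e-12 * 1.201e-06 / 4.73e-04 = 2.630312e-15 F
Step 4: C = 2.63 fF

2.63


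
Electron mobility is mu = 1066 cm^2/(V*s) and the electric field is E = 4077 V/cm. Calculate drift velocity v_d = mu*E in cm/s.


Step 1: v_d = mu * E
Step 2: v_d = 1066 * 4077 = 4346082
Step 3: v_d = 4.35e+06 cm/s

4.35e+06


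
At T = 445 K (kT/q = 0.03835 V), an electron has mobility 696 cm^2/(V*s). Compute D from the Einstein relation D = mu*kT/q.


Step 1: D = mu * (kT/q)
Step 2: D = 696 * 0.03835
Step 3: D = 26.69 cm^2/s

26.69


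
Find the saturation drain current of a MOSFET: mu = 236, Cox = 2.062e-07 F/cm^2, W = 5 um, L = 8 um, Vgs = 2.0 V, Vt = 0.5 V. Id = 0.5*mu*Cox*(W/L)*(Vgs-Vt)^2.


Step 1: Overdrive voltage Vov = Vgs - Vt = 2.0 - 0.5 = 1.5 V
Step 2: W/L = 5/8 = 0.625
Step 3: Id = 0.5 * 236 * 2.062e-07 * 0.625 * 1.5^2
Step 4: Id = 3.42e-05 A

3.42e-05


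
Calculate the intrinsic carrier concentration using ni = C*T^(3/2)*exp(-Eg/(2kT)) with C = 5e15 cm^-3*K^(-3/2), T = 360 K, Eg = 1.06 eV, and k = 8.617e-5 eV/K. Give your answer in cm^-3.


Step 1: Compute kT = 8.617e-5 * 360 = 0.0310212 eV
Step 2: Exponent = -Eg/(2kT) = -1.06/(2*0.0310212) = -17.08509
Step 3: T^(3/2) = 360^1.5 = 6830.52
Step 4: ni = 5e15 * 6830.52 * exp(-17.08509) = 1.30e+12 cm^-3

1.30e+12


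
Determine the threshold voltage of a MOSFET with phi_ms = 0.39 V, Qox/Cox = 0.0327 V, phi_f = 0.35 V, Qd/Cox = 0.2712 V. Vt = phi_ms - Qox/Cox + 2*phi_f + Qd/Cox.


Step 1: Vt = phi_ms - Qox/Cox + 2*phi_f + Qd/Cox
Step 2: Vt = 0.39 - 0.0327 + 2*0.35 + 0.2712
Step 3: Vt = 0.39 - 0.0327 + 0.7 + 0.2712
Step 4: Vt = 1.3285 V

1.3285


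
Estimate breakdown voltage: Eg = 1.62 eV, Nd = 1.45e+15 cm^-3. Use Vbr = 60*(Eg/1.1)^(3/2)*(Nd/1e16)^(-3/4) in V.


Step 1: Eg/1.1 = 1.62/1.1 = 1.472727
Step 2: (Eg/1.1)^1.5 = 1.472727^1.5 = 1.787242
Step 3: (Nd/1e16)^(-0.75) = (0.145)^(-0.75) = 4.255729
Step 4: Vbr = 60 * 1.787242 * 4.255729 = 456.4 V

456.4


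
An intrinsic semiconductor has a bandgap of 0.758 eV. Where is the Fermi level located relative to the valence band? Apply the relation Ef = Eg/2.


Step 1: For an intrinsic semiconductor, the Fermi level sits at midgap.
Step 2: Ef = Eg / 2 = 0.758 / 2 = 0.379 eV

0.379


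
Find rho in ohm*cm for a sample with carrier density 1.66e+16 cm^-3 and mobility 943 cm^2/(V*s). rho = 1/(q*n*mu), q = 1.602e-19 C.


Step 1: sigma = q * n * mu = 1.602e-19 * 1.66e+16 * 943 = 2.50774e+00 S/cm
Step 2: rho = 1 / sigma = 1 / 2.50774e+00 = 0.3988 ohm*cm

0.3988


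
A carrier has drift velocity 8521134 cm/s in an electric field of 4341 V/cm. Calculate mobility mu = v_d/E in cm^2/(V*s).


Step 1: mu = v_d / E
Step 2: mu = 8521134 / 4341
Step 3: mu = 1962.94 cm^2/(V*s)

1962.94


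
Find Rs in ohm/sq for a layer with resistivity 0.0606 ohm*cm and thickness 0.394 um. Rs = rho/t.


Step 1: Convert thickness to cm: t = 0.394 um = 3.9400e-05 cm
Step 2: Rs = rho / t = 0.0606 / 3.9400e-05
Step 3: Rs = 1538.1 ohm/sq

1538.1


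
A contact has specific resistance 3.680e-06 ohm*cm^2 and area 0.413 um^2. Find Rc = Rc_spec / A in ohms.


Step 1: Convert area to cm^2: 0.413 um^2 = 4.1300e-09 cm^2
Step 2: Rc = Rc_spec / A = 3.680e-06 / 4.1300e-09
Step 3: Rc = 8.91e+02 ohms

8.91e+02


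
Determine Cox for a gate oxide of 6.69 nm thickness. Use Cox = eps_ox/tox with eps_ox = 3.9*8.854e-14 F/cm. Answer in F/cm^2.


Step 1: eps_ox = 3.9 * 8.854e-14 = 3.45306e-13 F/cm
Step 2: tox in cm = 6.69 nm * 1e-7 = 6.6900e-07 cm
Step 3: Cox = 3.45306e-13 / 6.6900e-07 = 5.16e-07 F/cm^2

5.16e-07


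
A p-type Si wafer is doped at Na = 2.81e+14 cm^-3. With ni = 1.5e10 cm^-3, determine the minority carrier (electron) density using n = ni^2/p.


Step 1: Majority hole concentration p ≈ Na = 2.81e+14 cm^-3
Step 2: n = ni^2 / Na = (1.5e10)^2 / 2.81e+14
Step 3: n = 8.01e+05 cm^-3

8.01e+05


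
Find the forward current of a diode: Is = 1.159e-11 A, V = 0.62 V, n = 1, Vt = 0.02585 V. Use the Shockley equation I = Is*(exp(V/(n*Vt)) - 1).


Step 1: V/(n*Vt) = 0.62/(1*0.02585) = 23.9845
Step 2: exp(23.9845) = 2.6082e+10
Step 3: I = 1.159e-11 * (2.6082e+10 - 1) = 3.02e-01 A

3.02e-01


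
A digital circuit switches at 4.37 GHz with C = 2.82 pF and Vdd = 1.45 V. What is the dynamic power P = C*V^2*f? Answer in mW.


Step 1: V^2 = 1.45^2 = 2.1025 V^2
Step 2: P = C*V^2*f = 2.82e-12 F * 2.1025 * 4.37e9 Hz
Step 3: P = 2.59099485e-02 W
Step 4: P = 25.91 mW

25.91


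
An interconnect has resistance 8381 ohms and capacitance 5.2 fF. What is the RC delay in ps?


Step 1: tau = R * C
Step 2: tau = 8381 * 5.2 fF = 8381 * 5.2e-15 F
Step 3: tau = 4.35812e-11 s = 43.5812 ps

43.5812


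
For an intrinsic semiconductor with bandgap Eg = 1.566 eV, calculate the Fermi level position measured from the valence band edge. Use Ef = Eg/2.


Step 1: For an intrinsic semiconductor, the Fermi level sits at midgap.
Step 2: Ef = Eg / 2 = 1.566 / 2 = 0.783 eV

0.783


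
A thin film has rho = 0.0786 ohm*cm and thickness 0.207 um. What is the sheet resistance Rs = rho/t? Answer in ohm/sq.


Step 1: Convert thickness to cm: t = 0.207 um = 2.0700e-05 cm
Step 2: Rs = rho / t = 0.0786 / 2.0700e-05
Step 3: Rs = 3797.1 ohm/sq

3797.1


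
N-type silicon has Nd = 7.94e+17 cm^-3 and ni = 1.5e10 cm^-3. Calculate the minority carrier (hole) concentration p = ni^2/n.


Step 1: Since Nd >> ni, n ≈ Nd = 7.94e+17 cm^-3
Step 2: p = ni^2 / n = (1.5e10)^2 / 7.94e+17
Step 3: p = 2.25e20 / 7.94e+17 = 2.83e+02 cm^-3

2.83e+02


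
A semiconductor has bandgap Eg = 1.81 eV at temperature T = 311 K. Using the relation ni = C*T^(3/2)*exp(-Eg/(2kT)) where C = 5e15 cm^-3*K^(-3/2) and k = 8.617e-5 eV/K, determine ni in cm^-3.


Step 1: Compute kT = 8.617e-5 * 311 = 0.02679887 eV
Step 2: Exponent = -Eg/(2kT) = -1.81/(2*0.02679887) = -33.77008
Step 3: T^(3/2) = 311^1.5 = 5484.54
Step 4: ni = 5e15 * 5484.54 * exp(-33.77008) = 5.91e+04 cm^-3

5.91e+04


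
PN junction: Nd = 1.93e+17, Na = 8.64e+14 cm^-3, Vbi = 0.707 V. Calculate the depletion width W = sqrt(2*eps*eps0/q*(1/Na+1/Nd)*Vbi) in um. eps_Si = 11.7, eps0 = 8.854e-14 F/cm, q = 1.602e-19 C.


Step 1: 1/Na + 1/Nd = 1/8.64e+14 + 1/1.93e+17 = 1.16259e-15
Step 2: 2*eps*eps0/q = 2*11.7*8.854e-14/1.602e-19 = 1.293281e+07
Step 3: W^2 = 1.293281e+07 * 1.16259e-15 * 0.707 = 1.06301e-08
Step 4: W = sqrt(1.06301e-08) = 1.031e-04 cm = 1.031 um

1.031


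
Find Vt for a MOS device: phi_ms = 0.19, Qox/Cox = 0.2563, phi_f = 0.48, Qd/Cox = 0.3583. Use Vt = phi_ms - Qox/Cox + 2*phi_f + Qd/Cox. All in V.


Step 1: Vt = phi_ms - Qox/Cox + 2*phi_f + Qd/Cox
Step 2: Vt = 0.19 - 0.2563 + 2*0.48 + 0.3583
Step 3: Vt = 0.19 - 0.2563 + 0.96 + 0.3583
Step 4: Vt = 1.252 V

1.252


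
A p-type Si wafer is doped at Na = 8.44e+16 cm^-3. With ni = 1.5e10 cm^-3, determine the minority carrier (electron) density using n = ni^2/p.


Step 1: Majority hole concentration p ≈ Na = 8.44e+16 cm^-3
Step 2: n = ni^2 / Na = (1.5e10)^2 / 8.44e+16
Step 3: n = 2.67e+03 cm^-3

2.67e+03


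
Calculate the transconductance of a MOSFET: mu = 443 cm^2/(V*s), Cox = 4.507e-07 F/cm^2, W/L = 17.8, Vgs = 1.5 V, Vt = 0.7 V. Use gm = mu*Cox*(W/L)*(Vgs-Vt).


Step 1: Vov = Vgs - Vt = 1.5 - 0.7 = 0.8 V
Step 2: gm = mu * Cox * (W/L) * Vov
Step 3: gm = 443 * 4.507e-07 * 17.8 * 0.8 = 2.84e-03 S

2.84e-03


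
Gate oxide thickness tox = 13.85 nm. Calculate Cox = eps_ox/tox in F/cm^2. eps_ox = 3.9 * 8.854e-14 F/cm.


Step 1: eps_ox = 3.9 * 8.854e-14 = 3.45306e-13 F/cm
Step 2: tox in cm = 13.85 nm * 1e-7 = 1.3850e-06 cm
Step 3: Cox = 3.45306e-13 / 1.3850e-06 = 2.49e-07 F/cm^2

2.49e-07


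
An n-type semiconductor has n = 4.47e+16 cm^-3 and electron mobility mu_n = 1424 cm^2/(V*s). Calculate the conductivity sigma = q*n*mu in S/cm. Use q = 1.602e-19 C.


Step 1: sigma = q * n * mu
Step 2: sigma = 1.602e-19 * 4.47e+16 * 1424
Step 3: sigma = 1.020e+01 S/cm

1.020e+01


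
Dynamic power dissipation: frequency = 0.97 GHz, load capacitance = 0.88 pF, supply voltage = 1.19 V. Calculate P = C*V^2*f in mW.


Step 1: V^2 = 1.19^2 = 1.4161 V^2
Step 2: P = C*V^2*f = 0.88e-12 F * 1.4161 * 0.97e9 Hz
Step 3: P = 1.20878296e-03 W
Step 4: P = 1.209 mW

1.209


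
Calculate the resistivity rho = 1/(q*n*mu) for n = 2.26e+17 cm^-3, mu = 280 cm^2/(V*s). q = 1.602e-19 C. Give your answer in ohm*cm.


Step 1: sigma = q * n * mu = 1.602e-19 * 2.26e+17 * 280 = 1.01375e+01 S/cm
Step 2: rho = 1 / sigma = 1 / 1.01375e+01 = 0.09864 ohm*cm

0.09864


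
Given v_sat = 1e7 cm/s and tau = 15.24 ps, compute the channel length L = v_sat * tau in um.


Step 1: tau in seconds = 15.24 ps * 1e-12 = 1.5240e-11 s
Step 2: L = v_sat * tau = 1e7 * 1.5240e-11 = 1.5240e-04 cm
Step 3: L in um = 1.5240e-04 * 1e4 = 1.524 um

1.524


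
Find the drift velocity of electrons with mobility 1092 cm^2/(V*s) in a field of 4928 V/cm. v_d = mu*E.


Step 1: v_d = mu * E
Step 2: v_d = 1092 * 4928 = 5381376
Step 3: v_d = 5.38e+06 cm/s

5.38e+06


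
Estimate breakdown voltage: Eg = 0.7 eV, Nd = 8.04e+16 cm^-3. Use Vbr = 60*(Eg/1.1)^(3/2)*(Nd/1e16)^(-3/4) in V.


Step 1: Eg/1.1 = 0.7/1.1 = 0.636364
Step 2: (Eg/1.1)^1.5 = 0.636364^1.5 = 0.507643
Step 3: (Nd/1e16)^(-0.75) = (8.04)^(-0.75) = 0.209439
Step 4: Vbr = 60 * 0.507643 * 0.209439 = 6.4 V

6.4


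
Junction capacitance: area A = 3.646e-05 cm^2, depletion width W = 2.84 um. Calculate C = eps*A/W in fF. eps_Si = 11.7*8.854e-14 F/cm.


Step 1: eps_Si = 11.7 * 8.854e-14 = 1.035918e-12 F/cm
Step 2: W in cm = 2.84 * 1e-4 = 2.84e-04 cm
Step 3: C = 1.035918e-12 * 3.646e-05 / 2.84e-04 = 1.329914e-13 F
Step 4: C = 132.99 fF

132.99


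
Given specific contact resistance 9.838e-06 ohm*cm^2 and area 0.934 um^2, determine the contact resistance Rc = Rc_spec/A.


Step 1: Convert area to cm^2: 0.934 um^2 = 9.3400e-09 cm^2
Step 2: Rc = Rc_spec / A = 9.838e-06 / 9.3400e-09
Step 3: Rc = 1.05e+03 ohms

1.05e+03


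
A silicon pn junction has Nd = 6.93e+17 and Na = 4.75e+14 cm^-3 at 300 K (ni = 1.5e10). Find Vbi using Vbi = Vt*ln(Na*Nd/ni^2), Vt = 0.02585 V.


Step 1: Compute Na*Nd/ni^2 = 4.75e+14 * 6.93e+17 / (1.5e10)^2 = 1.4630e+12
Step 2: ln(1.4630e+12) = 28.0115
Step 3: Vbi = 0.02585 * 28.0115 = 0.724 V

0.724


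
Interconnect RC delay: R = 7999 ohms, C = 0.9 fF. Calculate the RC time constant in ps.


Step 1: tau = R * C
Step 2: tau = 7999 * 0.9 fF = 7999 * 9.0e-16 F
Step 3: tau = 7.1991e-12 s = 7.1991 ps

7.1991


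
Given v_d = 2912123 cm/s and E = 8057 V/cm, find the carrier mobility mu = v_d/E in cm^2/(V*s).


Step 1: mu = v_d / E
Step 2: mu = 2912123 / 8057
Step 3: mu = 361.44 cm^2/(V*s)

361.44


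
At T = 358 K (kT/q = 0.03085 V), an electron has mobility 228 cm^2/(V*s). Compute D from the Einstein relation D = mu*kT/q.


Step 1: D = mu * (kT/q)
Step 2: D = 228 * 0.03085
Step 3: D = 7.03 cm^2/s

7.03


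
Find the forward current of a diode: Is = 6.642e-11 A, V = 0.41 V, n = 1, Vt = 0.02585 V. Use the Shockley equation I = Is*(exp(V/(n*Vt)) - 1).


Step 1: V/(n*Vt) = 0.41/(1*0.02585) = 15.8607
Step 2: exp(15.8607) = 7.7306e+06
Step 3: I = 6.642e-11 * (7.7306e+06 - 1) = 5.13e-04 A

5.13e-04


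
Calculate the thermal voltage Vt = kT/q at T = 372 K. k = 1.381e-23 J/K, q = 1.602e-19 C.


Step 1: kT = 1.381e-23 * 372 = 5.13732e-21 J
Step 2: Vt = kT/q = 5.13732e-21 / 1.602e-19
Step 3: Vt = 0.03207 V

0.03207


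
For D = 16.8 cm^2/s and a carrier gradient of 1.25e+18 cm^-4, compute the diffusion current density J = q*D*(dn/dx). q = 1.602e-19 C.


Step 1: J = q * D * (dn/dx)
Step 2: J = 1.602e-19 * 16.8 * 1.25e+18
Step 3: J = 3.36e+00 A/cm^2

3.36e+00


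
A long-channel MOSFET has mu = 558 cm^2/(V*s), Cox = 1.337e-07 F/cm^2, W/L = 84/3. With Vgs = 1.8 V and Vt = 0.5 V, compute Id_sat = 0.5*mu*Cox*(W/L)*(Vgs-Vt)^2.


Step 1: Overdrive voltage Vov = Vgs - Vt = 1.8 - 0.5 = 1.3 V
Step 2: W/L = 84/3 = 28
Step 3: Id = 0.5 * 558 * 1.337e-07 * 28 * 1.3^2
Step 4: Id = 1.77e-03 A

1.77e-03


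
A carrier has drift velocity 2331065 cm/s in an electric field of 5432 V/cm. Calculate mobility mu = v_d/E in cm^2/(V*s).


Step 1: mu = v_d / E
Step 2: mu = 2331065 / 5432
Step 3: mu = 429.14 cm^2/(V*s)

429.14


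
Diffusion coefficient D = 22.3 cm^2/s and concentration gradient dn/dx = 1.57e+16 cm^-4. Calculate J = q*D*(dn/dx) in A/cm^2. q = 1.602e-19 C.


Step 1: J = q * D * (dn/dx)
Step 2: J = 1.602e-19 * 22.3 * 1.57e+16
Step 3: J = 5.61e-02 A/cm^2

5.61e-02


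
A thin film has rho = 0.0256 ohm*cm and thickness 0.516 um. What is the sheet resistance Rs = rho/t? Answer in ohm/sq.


Step 1: Convert thickness to cm: t = 0.516 um = 5.1600e-05 cm
Step 2: Rs = rho / t = 0.0256 / 5.1600e-05
Step 3: Rs = 496.1 ohm/sq

496.1


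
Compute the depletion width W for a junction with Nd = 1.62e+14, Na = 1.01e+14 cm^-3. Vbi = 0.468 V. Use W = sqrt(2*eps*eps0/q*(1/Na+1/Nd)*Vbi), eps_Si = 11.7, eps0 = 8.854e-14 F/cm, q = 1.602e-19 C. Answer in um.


Step 1: 1/Na + 1/Nd = 1/1.01e+14 + 1/1.62e+14 = 1.60738e-14
Step 2: 2*eps*eps0/q = 2*11.7*8.854e-14/1.602e-19 = 1.293281e+07
Step 3: W^2 = 1.293281e+07 * 1.60738e-14 * 0.468 = 9.72876e-08
Step 4: W = sqrt(9.72876e-08) = 3.119e-04 cm = 3.119 um

3.119


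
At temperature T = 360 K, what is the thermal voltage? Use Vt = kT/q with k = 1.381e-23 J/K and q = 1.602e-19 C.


Step 1: kT = 1.381e-23 * 360 = 4.9716e-21 J
Step 2: Vt = kT/q = 4.9716e-21 / 1.602e-19
Step 3: Vt = 0.03103 V

0.03103


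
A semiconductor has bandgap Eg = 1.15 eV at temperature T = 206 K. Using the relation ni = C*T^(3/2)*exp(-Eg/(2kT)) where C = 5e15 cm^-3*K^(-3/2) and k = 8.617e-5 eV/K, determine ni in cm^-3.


Step 1: Compute kT = 8.617e-5 * 206 = 0.01775102 eV
Step 2: Exponent = -Eg/(2kT) = -1.15/(2*0.01775102) = -32.39250
Step 3: T^(3/2) = 206^1.5 = 2956.66
Step 4: ni = 5e15 * 2956.66 * exp(-32.39250) = 1.26e+05 cm^-3

1.26e+05


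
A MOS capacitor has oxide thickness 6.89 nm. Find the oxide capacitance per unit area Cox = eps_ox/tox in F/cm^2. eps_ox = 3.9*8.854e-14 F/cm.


Step 1: eps_ox = 3.9 * 8.854e-14 = 3.45306e-13 F/cm
Step 2: tox in cm = 6.89 nm * 1e-7 = 6.8900e-07 cm
Step 3: Cox = 3.45306e-13 / 6.8900e-07 = 5.01e-07 F/cm^2

5.01e-07


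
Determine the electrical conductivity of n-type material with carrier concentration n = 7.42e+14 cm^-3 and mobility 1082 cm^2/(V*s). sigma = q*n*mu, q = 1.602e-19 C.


Step 1: sigma = q * n * mu
Step 2: sigma = 1.602e-19 * 7.42e+14 * 1082
Step 3: sigma = 1.286e-01 S/cm

1.286e-01


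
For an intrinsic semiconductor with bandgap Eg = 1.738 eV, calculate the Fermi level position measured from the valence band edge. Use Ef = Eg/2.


Step 1: For an intrinsic semiconductor, the Fermi level sits at midgap.
Step 2: Ef = Eg / 2 = 1.738 / 2 = 0.869 eV

0.869


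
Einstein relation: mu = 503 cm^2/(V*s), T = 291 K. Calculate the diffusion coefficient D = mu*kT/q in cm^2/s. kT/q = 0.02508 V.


Step 1: D = mu * (kT/q)
Step 2: D = 503 * 0.02508
Step 3: D = 12.62 cm^2/s

12.62


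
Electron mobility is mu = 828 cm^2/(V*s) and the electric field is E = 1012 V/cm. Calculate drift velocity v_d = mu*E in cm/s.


Step 1: v_d = mu * E
Step 2: v_d = 828 * 1012 = 837936
Step 3: v_d = 8.38e+05 cm/s

8.38e+05


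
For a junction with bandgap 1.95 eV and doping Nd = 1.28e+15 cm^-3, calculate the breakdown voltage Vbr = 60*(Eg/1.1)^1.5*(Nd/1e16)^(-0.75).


Step 1: Eg/1.1 = 1.95/1.1 = 1.772727
Step 2: (Eg/1.1)^1.5 = 1.772727^1.5 = 2.360276
Step 3: (Nd/1e16)^(-0.75) = (0.128)^(-0.75) = 4.672965
Step 4: Vbr = 60 * 2.360276 * 4.672965 = 661.8 V

661.8


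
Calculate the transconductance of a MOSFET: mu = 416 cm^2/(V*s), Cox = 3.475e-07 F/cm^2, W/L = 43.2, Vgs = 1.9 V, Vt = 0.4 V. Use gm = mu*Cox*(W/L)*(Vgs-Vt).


Step 1: Vov = Vgs - Vt = 1.9 - 0.4 = 1.5 V
Step 2: gm = mu * Cox * (W/L) * Vov
Step 3: gm = 416 * 3.475e-07 * 43.2 * 1.5 = 9.37e-03 S

9.37e-03


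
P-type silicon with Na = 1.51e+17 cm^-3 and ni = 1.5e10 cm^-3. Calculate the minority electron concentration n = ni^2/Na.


Step 1: Majority hole concentration p ≈ Na = 1.51e+17 cm^-3
Step 2: n = ni^2 / Na = (1.5e10)^2 / 1.51e+17
Step 3: n = 1.49e+03 cm^-3

1.49e+03


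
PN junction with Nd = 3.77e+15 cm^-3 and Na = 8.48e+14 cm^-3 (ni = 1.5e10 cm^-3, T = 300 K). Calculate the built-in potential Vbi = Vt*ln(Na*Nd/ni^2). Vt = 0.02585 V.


Step 1: Compute Na*Nd/ni^2 = 8.48e+14 * 3.77e+15 / (1.5e10)^2 = 1.4209e+10
Step 2: ln(1.4209e+10) = 23.3771
Step 3: Vbi = 0.02585 * 23.3771 = 0.604 V

0.604


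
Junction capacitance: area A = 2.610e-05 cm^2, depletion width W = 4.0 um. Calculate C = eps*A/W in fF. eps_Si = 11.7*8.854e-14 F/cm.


Step 1: eps_Si = 11.7 * 8.854e-14 = 1.035918e-12 F/cm
Step 2: W in cm = 4.0 * 1e-4 = 4.00e-04 cm
Step 3: C = 1.035918e-12 * 2.610e-05 / 4.00e-04 = 6.759365e-14 F
Step 4: C = 67.59 fF

67.59


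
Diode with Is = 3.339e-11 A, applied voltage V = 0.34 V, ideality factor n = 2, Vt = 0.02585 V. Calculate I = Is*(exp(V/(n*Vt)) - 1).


Step 1: V/(n*Vt) = 0.34/(2*0.02585) = 6.5764
Step 2: exp(6.5764) = 7.1795e+02
Step 3: I = 3.339e-11 * (7.1795e+02 - 1) = 2.39e-08 A

2.39e-08


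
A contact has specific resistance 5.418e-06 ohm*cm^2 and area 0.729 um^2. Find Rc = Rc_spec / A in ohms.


Step 1: Convert area to cm^2: 0.729 um^2 = 7.2900e-09 cm^2
Step 2: Rc = Rc_spec / A = 5.418e-06 / 7.2900e-09
Step 3: Rc = 7.43e+02 ohms

7.43e+02


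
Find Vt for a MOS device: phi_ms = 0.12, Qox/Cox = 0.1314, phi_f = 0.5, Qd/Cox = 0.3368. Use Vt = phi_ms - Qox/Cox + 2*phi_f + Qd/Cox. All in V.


Step 1: Vt = phi_ms - Qox/Cox + 2*phi_f + Qd/Cox
Step 2: Vt = 0.12 - 0.1314 + 2*0.5 + 0.3368
Step 3: Vt = 0.12 - 0.1314 + 1.0 + 0.3368
Step 4: Vt = 1.3254 V

1.3254


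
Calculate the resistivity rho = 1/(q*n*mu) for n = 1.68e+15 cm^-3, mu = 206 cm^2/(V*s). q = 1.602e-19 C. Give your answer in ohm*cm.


Step 1: sigma = q * n * mu = 1.602e-19 * 1.68e+15 * 206 = 5.54420e-02 S/cm
Step 2: rho = 1 / sigma = 1 / 5.54420e-02 = 18.04 ohm*cm

18.04


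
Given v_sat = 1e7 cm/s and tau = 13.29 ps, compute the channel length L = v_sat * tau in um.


Step 1: tau in seconds = 13.29 ps * 1e-12 = 1.3290e-11 s
Step 2: L = v_sat * tau = 1e7 * 1.3290e-11 = 1.3290e-04 cm
Step 3: L in um = 1.3290e-04 * 1e4 = 1.329 um

1.329


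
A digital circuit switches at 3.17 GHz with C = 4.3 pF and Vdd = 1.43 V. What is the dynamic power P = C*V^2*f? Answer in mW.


Step 1: V^2 = 1.43^2 = 2.0449 V^2
Step 2: P = C*V^2*f = 4.3e-12 F * 2.0449 * 3.17e9 Hz
Step 3: P = 2.78740319e-02 W
Step 4: P = 27.874 mW

27.874


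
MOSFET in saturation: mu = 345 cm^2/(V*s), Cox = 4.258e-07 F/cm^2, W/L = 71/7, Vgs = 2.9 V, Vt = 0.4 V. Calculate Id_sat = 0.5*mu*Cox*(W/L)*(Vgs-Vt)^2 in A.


Step 1: Overdrive voltage Vov = Vgs - Vt = 2.9 - 0.4 = 2.5 V
Step 2: W/L = 71/7 = 10.1429
Step 3: Id = 0.5 * 345 * 4.258e-07 * 10.1429 * 2.5^2
Step 4: Id = 4.66e-03 A

4.66e-03


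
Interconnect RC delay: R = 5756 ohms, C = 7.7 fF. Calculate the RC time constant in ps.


Step 1: tau = R * C
Step 2: tau = 5756 * 7.7 fF = 5756 * 7.7e-15 F
Step 3: tau = 4.43212e-11 s = 44.3212 ps

44.3212


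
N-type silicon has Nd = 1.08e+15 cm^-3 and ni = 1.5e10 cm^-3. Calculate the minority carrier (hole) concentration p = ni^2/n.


Step 1: Since Nd >> ni, n ≈ Nd = 1.08e+15 cm^-3
Step 2: p = ni^2 / n = (1.5e10)^2 / 1.08e+15
Step 3: p = 2.25e20 / 1.08e+15 = 2.08e+05 cm^-3

2.08e+05


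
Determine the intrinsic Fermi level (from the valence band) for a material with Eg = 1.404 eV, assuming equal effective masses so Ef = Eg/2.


Step 1: For an intrinsic semiconductor, the Fermi level sits at midgap.
Step 2: Ef = Eg / 2 = 1.404 / 2 = 0.702 eV

0.702


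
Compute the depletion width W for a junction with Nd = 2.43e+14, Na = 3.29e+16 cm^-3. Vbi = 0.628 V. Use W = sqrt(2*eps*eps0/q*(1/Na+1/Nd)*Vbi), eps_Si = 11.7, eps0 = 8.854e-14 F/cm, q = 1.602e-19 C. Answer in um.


Step 1: 1/Na + 1/Nd = 1/3.29e+16 + 1/2.43e+14 = 4.14562e-15
Step 2: 2*eps*eps0/q = 2*11.7*8.854e-14/1.602e-19 = 1.293281e+07
Step 3: W^2 = 1.293281e+07 * 4.14562e-15 * 0.628 = 3.36699e-08
Step 4: W = sqrt(3.36699e-08) = 1.835e-04 cm = 1.835 um

1.835


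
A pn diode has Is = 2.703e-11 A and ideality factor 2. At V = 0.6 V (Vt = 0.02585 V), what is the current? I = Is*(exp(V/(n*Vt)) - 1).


Step 1: V/(n*Vt) = 0.6/(2*0.02585) = 11.6054
Step 2: exp(11.6054) = 1.0969e+05
Step 3: I = 2.703e-11 * (1.0969e+05 - 1) = 2.96e-06 A

2.96e-06


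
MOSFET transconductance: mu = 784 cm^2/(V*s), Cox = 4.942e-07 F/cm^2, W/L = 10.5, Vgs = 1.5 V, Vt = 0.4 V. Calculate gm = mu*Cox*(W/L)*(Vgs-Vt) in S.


Step 1: Vov = Vgs - Vt = 1.5 - 0.4 = 1.1 V
Step 2: gm = mu * Cox * (W/L) * Vov
Step 3: gm = 784 * 4.942e-07 * 10.5 * 1.1 = 4.48e-03 S

4.48e-03


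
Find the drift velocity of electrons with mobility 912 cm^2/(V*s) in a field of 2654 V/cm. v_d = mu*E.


Step 1: v_d = mu * E
Step 2: v_d = 912 * 2654 = 2420448
Step 3: v_d = 2.42e+06 cm/s

2.42e+06


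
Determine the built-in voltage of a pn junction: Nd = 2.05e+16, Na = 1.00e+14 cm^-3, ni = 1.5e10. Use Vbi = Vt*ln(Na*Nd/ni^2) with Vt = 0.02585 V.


Step 1: Compute Na*Nd/ni^2 = 1.00e+14 * 2.05e+16 / (1.5e10)^2 = 9.1111e+09
Step 2: ln(9.1111e+09) = 22.9328
Step 3: Vbi = 0.02585 * 22.9328 = 0.593 V

0.593
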